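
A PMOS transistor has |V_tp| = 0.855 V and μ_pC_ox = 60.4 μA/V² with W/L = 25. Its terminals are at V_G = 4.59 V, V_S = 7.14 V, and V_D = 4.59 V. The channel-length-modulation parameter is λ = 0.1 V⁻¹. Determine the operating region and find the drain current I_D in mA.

Saturation; I_D = 2.72 mA

V_SG = V_S − V_G = 7.14 − 4.59 = 2.55 V; V_SD = V_S − V_D = 7.14 − 4.59 = 2.55 V.
k_p = μ_pC_ox · (W/L) = 1.51 mA/V².
V_ov = V_SG − |V_tp| = 2.55 − 0.855 = 1.69 V.
Since V_SD = 2.55 V ≥ V_ov = 1.69 V, the device is in saturation.
I_D = ½ k_p V_ov² (1 + λ V_SD) = 0.5 × 1.51 × 1.69² × (1 + 0.1 × 2.55) = 2.72 mA.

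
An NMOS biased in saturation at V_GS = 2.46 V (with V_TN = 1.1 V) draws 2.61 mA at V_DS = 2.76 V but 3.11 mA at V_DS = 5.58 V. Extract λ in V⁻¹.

With V_GS fixed, I_D ∝ (1 + λ V_DS) in saturation, so I_D2/I_D1 = (1 + λ V_DS2)/(1 + λ V_DS1).
3.11/2.61 = 1.192 = (1 + 5.58 λ)/(1 + 2.76 λ).
Solving: λ (I_D1 V_DS2 − I_D2 V_DS1) = I_D2 − I_D1, so λ = (3.11 − 2.61) / (2.61 × 5.58 − 3.11 × 2.76) = 0.5 / 5.98 = 0.0836 V⁻¹.

λ = 0.0836 V⁻¹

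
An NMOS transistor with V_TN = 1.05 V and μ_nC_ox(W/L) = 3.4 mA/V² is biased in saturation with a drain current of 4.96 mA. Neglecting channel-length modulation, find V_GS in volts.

V_GS = 2.76 V

In saturation I_D = ½ k_n (V_GS − V_TN)², so V_GS − V_TN = √(2 I_D / k_n) = √(2 × 4.96 / 3.4) = 1.71 V.
V_GS = 1.05 + 1.71 = 2.76 V.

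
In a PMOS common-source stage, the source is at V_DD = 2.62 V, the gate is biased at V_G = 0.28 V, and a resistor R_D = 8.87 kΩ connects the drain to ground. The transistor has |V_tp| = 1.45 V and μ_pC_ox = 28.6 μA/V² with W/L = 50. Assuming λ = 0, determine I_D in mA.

I_D = 0.268 mA

V_SG = V_DD − V_G = 2.62 − 0.28 = 2.34 V, so V_ov = 2.34 − 1.45 = 0.89 V.
k_p = μ_pC_ox · (W/L) = 1.43 mA/V².
Assume saturation: I_D = ½ k_p V_ov² = 0.5 × 1.43 × 0.89² = 0.566 mA, giving V_SD = V_DD − I_D R_D = 2.62 − 0.566 × 8.87 = -2.4 V.
But -2.4 V < V_ov = 0.89 V, so the device is actually in triode.
In triode I_D = k_p[V_ov V_SD − ½ V_SD²] and I_D = (V_DD − V_SD)/R_D. Equating: 6.34 V_SD² − 12.29 V_SD + 2.62 = 0, giving V_SD = 0.244 V (the root below V_ov).
I_D = (2.62 − 0.244) / 8.87 = 0.268 mA.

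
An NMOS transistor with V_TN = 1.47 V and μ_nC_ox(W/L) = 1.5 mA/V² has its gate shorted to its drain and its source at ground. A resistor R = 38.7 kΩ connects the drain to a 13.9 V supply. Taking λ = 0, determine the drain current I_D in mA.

I_D = 0.305 mA

With gate tied to drain, V_GS = V_DS ≥ V_GS − V_TN, so the device is in saturation.
KCL at the drain: ½ k_n (V_GS − V_TN)² = (V_DD − V_GS)/R.
Let x = V_GS − 1.47. Then 29 x² + x − 12.43 = 0, giving x = 0.637 V (positive root), so V_GS = 2.11 V.
I_D = (V_DD − V_GS)/R = (13.9 − 2.11) / 38.7 = 0.305 mA.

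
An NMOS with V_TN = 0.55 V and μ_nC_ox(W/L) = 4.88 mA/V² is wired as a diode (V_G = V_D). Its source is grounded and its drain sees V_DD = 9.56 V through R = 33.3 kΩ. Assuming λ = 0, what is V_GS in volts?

With gate tied to drain, V_GS = V_DS ≥ V_GS − V_TN, so the device is in saturation.
KCL at the drain: ½ k_n (V_GS − V_TN)² = (V_DD − V_GS)/R.
Let x = V_GS − 0.55. Then 81.3 x² + x − 9.01 = 0, giving x = 0.327 V (positive root), so V_GS = 0.877 V.
I_D = (V_DD − V_GS)/R = (9.56 − 0.877) / 33.3 = 0.261 mA.

V_GS = 0.877 V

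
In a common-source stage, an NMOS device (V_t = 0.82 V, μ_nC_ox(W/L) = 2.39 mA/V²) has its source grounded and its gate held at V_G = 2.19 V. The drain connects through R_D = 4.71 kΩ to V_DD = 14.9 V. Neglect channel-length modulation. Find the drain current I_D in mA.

I_D = 2.24 mA

V_GS = V_G = 2.19 V, so V_ov = 2.19 − 0.82 = 1.37 V.
Assume saturation: I_D = ½ k_n V_ov² = 0.5 × 2.39 × 1.37² = 2.24 mA, giving V_DS = V_DD − I_D R_D = 14.9 − 2.24 × 4.71 = 4.34 V.
V_DS = 4.34 V ≥ V_ov = 1.37 V, confirming saturation.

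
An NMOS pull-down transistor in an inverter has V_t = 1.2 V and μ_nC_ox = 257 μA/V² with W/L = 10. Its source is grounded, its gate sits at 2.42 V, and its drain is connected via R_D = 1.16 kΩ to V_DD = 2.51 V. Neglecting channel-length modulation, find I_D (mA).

V_GS = V_G = 2.42 V, so V_ov = 2.42 − 1.2 = 1.22 V.
k_n = μ_nC_ox · (W/L) = 2.57 mA/V².
Assume saturation: I_D = ½ k_n V_ov² = 0.5 × 2.57 × 1.22² = 1.91 mA, giving V_DS = V_DD − I_D R_D = 2.51 − 1.91 × 1.16 = 0.291 V.
But 0.291 V < V_ov = 1.22 V, so the device is actually in triode.
In triode I_D = k_n[V_ov V_DS − ½ V_DS²] and I_D = (V_DD − V_DS)/R_D. Equating: 1.49 V_DS² − 4.637 V_DS + 2.51 = 0, giving V_DS = 0.698 V (the root below V_ov).
I_D = (2.51 − 0.698) / 1.16 = 1.56 mA.

I_D = 1.56 mA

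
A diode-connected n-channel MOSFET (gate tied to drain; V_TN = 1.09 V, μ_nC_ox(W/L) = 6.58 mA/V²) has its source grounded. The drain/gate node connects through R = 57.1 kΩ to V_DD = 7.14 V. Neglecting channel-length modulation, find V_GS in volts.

V_GS = 1.27 V

With gate tied to drain, V_GS = V_DS ≥ V_GS − V_TN, so the device is in saturation.
KCL at the drain: ½ k_n (V_GS − V_TN)² = (V_DD − V_GS)/R.
Let x = V_GS − 1.09. Then 188 x² + x − 6.05 = 0, giving x = 0.177 V (positive root), so V_GS = 1.27 V.
I_D = (V_DD − V_GS)/R = (7.14 − 1.27) / 57.1 = 0.103 mA.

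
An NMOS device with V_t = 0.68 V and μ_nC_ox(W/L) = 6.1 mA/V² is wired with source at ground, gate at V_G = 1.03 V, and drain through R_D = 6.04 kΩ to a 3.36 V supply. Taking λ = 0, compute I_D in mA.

V_GS = V_G = 1.03 V, so V_ov = 1.03 − 0.68 = 0.35 V.
Assume saturation: I_D = ½ k_n V_ov² = 0.5 × 6.1 × 0.35² = 0.374 mA, giving V_DS = V_DD − I_D R_D = 3.36 − 0.374 × 6.04 = 1.1 V.
V_DS = 1.1 V ≥ V_ov = 0.35 V, confirming saturation.

I_D = 0.374 mA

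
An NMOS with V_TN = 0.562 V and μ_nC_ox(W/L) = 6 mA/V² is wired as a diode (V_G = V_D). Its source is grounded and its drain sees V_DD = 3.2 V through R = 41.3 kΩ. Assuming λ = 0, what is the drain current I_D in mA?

With gate tied to drain, V_GS = V_DS ≥ V_GS − V_TN, so the device is in saturation.
KCL at the drain: ½ k_n (V_GS − V_TN)² = (V_DD − V_GS)/R.
Let x = V_GS − 0.562. Then 124 x² + x − 2.638 = 0, giving x = 0.142 V (positive root), so V_GS = 0.704 V.
I_D = (V_DD − V_GS)/R = (3.2 − 0.704) / 41.3 = 0.0604 mA.

I_D = 0.0604 mA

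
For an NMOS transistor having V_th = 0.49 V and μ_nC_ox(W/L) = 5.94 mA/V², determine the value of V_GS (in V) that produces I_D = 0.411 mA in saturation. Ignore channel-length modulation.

In saturation I_D = ½ k_n (V_GS − V_th)², so V_GS − V_th = √(2 I_D / k_n) = √(2 × 0.411 / 5.94) = 0.372 V.
V_GS = 0.49 + 0.372 = 0.862 V.

V_GS = 0.862 V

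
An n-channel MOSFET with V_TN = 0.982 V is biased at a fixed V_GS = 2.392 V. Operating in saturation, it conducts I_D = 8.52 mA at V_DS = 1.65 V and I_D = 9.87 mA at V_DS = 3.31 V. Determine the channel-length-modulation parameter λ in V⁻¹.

λ = 0.113 V⁻¹

With V_GS fixed, I_D ∝ (1 + λ V_DS) in saturation, so I_D2/I_D1 = (1 + λ V_DS2)/(1 + λ V_DS1).
9.87/8.52 = 1.158 = (1 + 3.31 λ)/(1 + 1.65 λ).
Solving: λ (I_D1 V_DS2 − I_D2 V_DS1) = I_D2 − I_D1, so λ = (9.87 − 8.52) / (8.52 × 3.31 − 9.87 × 1.65) = 1.35 / 11.9 = 0.113 V⁻¹.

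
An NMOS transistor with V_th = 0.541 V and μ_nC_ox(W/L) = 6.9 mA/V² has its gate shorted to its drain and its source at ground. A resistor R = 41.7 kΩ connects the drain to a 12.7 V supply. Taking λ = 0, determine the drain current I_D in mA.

I_D = 0.285 mA

With gate tied to drain, V_GS = V_DS ≥ V_GS − V_th, so the device is in saturation.
KCL at the drain: ½ k_n (V_GS − V_th)² = (V_DD − V_GS)/R.
Let x = V_GS − 0.541. Then 144 x² + x − 12.16 = 0, giving x = 0.287 V (positive root), so V_GS = 0.828 V.
I_D = (V_DD − V_GS)/R = (12.7 − 0.828) / 41.7 = 0.285 mA.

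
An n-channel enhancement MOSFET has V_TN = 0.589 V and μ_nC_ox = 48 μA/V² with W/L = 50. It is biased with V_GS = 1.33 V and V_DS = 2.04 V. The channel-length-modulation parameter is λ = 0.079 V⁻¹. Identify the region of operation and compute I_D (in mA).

Saturation; I_D = 0.765 mA

k_n = μ_nC_ox · (W/L) = 2.4 mA/V².
V_ov = V_GS − V_TN = 1.33 − 0.589 = 0.741 V.
Since V_DS = 2.04 V ≥ V_ov = 0.741 V, the device is in saturation.
I_D = ½ k_n V_ov² (1 + λ V_DS) = 0.5 × 2.4 × 0.741² × (1 + 0.079 × 2.04) = 0.765 mA.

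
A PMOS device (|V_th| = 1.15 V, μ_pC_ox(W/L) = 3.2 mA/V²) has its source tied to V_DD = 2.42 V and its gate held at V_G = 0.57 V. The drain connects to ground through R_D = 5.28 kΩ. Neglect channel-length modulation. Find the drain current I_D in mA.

I_D = 0.417 mA

V_SG = V_DD − V_G = 2.42 − 0.57 = 1.85 V, so V_ov = 1.85 − 1.15 = 0.7 V.
Assume saturation: I_D = ½ k_p V_ov² = 0.5 × 3.2 × 0.7² = 0.784 mA, giving V_SD = V_DD − I_D R_D = 2.42 − 0.784 × 5.28 = -1.72 V.
But -1.72 V < V_ov = 0.7 V, so the device is actually in triode.
In triode I_D = k_p[V_ov V_SD − ½ V_SD²] and I_D = (V_DD − V_SD)/R_D. Equating: 8.45 V_SD² − 12.83 V_SD + 2.42 = 0, giving V_SD = 0.221 V (the root below V_ov).
I_D = (2.42 − 0.221) / 5.28 = 0.417 mA.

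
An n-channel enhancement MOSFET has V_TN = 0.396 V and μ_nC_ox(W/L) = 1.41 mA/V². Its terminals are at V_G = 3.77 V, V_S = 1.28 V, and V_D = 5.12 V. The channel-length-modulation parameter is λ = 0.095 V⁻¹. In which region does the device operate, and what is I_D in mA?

V_GS = V_G − V_S = 3.77 − 1.28 = 2.49 V; V_DS = V_D − V_S = 5.12 − 1.28 = 3.84 V.
V_ov = V_GS − V_TN = 2.49 − 0.396 = 2.09 V.
Since V_DS = 3.84 V ≥ V_ov = 2.09 V, the device is in saturation.
I_D = ½ k_n V_ov² (1 + λ V_DS) = 0.5 × 1.41 × 2.09² × (1 + 0.095 × 3.84) = 4.22 mA.

Saturation; I_D = 4.22 mA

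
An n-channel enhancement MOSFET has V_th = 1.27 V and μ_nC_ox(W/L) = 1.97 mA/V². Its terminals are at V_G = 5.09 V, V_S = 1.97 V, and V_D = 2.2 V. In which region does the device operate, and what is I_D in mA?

Triode; I_D = 0.786 mA

V_GS = V_G − V_S = 5.09 − 1.97 = 3.12 V; V_DS = V_D − V_S = 2.2 − 1.97 = 0.23 V.
V_ov = V_GS − V_th = 3.12 − 1.27 = 1.85 V.
Since V_DS = 0.23 V < V_ov = 1.85 V, the device is in the triode region.
I_D = k_n [V_ov · V_DS − ½ V_DS²] = 1.97 × [1.85 × 0.23 − 0.5 × 0.23²] = 0.786 mA.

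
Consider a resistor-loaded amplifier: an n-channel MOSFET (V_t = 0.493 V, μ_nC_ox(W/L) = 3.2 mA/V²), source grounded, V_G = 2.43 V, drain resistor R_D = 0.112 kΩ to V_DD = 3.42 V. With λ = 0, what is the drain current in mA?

I_D = 6.00 mA

V_GS = V_G = 2.43 V, so V_ov = 2.43 − 0.493 = 1.94 V.
Assume saturation: I_D = ½ k_n V_ov² = 0.5 × 3.2 × 1.94² = 6 mA, giving V_DS = V_DD − I_D R_D = 3.42 − 6 × 0.112 = 2.75 V.
V_DS = 2.75 V ≥ V_ov = 1.94 V, confirming saturation.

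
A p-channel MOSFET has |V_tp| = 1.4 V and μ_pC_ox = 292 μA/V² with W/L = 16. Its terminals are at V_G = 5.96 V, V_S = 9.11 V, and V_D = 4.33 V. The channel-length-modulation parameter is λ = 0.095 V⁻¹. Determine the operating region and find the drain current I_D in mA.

V_SG = V_S − V_G = 9.11 − 5.96 = 3.15 V; V_SD = V_S − V_D = 9.11 − 4.33 = 4.78 V.
k_p = μ_pC_ox · (W/L) = 4.672 mA/V².
V_ov = V_SG − |V_tp| = 3.15 − 1.4 = 1.75 V.
Since V_SD = 4.78 V ≥ V_ov = 1.75 V, the device is in saturation.
I_D = ½ k_p V_ov² (1 + λ V_SD) = 0.5 × 4.672 × 1.75² × (1 + 0.095 × 4.78) = 10.4 mA.

Saturation; I_D = 10.4 mA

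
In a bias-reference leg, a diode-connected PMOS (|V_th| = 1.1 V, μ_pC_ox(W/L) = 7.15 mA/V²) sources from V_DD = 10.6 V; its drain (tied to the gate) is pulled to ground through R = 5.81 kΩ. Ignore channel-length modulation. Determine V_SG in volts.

V_SG = 1.75 V

With gate tied to drain, V_SG = V_SD ≥ V_SG − |V_th|, so the device is in saturation.
KCL at the drain: ½ k_p (V_SG − |V_th|)² = (V_DD − V_SG)/R.
Let x = V_SG − 1.1. Then 20.8 x² + x − 9.5 = 0, giving x = 0.653 V (positive root), so V_SG = 1.75 V.
I_D = (V_DD − V_SG)/R = (10.6 − 1.75) / 5.81 = 1.52 mA.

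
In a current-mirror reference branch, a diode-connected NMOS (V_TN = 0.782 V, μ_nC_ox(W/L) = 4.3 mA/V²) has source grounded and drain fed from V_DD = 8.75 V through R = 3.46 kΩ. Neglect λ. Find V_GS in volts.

V_GS = 1.75 V

With gate tied to drain, V_GS = V_DS ≥ V_GS − V_TN, so the device is in saturation.
KCL at the drain: ½ k_n (V_GS − V_TN)² = (V_DD − V_GS)/R.
Let x = V_GS − 0.782. Then 7.44 x² + x − 7.968 = 0, giving x = 0.97 V (positive root), so V_GS = 1.75 V.
I_D = (V_DD − V_GS)/R = (8.75 − 1.75) / 3.46 = 2.02 mA.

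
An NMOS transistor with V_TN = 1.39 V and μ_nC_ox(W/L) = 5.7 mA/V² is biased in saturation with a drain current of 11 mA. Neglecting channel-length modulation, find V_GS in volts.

V_GS = 3.35 V

In saturation I_D = ½ k_n (V_GS − V_TN)², so V_GS − V_TN = √(2 I_D / k_n) = √(2 × 11 / 5.7) = 1.96 V.
V_GS = 1.39 + 1.96 = 3.35 V.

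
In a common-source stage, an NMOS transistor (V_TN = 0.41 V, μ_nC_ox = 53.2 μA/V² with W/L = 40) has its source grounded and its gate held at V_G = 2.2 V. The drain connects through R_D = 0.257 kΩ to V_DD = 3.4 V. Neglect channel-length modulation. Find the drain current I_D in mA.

V_GS = V_G = 2.2 V, so V_ov = 2.2 − 0.41 = 1.79 V.
k_n = μ_nC_ox · (W/L) = 2.128 mA/V².
Assume saturation: I_D = ½ k_n V_ov² = 0.5 × 2.128 × 1.79² = 3.41 mA, giving V_DS = V_DD − I_D R_D = 3.4 − 3.41 × 0.257 = 2.52 V.
V_DS = 2.52 V ≥ V_ov = 1.79 V, confirming saturation.

I_D = 3.41 mA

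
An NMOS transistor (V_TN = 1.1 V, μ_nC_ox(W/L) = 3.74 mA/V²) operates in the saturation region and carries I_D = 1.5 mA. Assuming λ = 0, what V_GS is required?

V_GS = 2.00 V

In saturation I_D = ½ k_n (V_GS − V_TN)², so V_GS − V_TN = √(2 I_D / k_n) = √(2 × 1.5 / 3.74) = 0.896 V.
V_GS = 1.1 + 0.896 = 2 V.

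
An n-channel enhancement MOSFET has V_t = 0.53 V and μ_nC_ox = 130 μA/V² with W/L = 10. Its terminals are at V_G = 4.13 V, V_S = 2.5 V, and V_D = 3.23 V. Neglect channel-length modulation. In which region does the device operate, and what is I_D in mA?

V_GS = V_G − V_S = 4.13 − 2.5 = 1.63 V; V_DS = V_D − V_S = 3.23 − 2.5 = 0.73 V.
k_n = μ_nC_ox · (W/L) = 1.3 mA/V².
V_ov = V_GS − V_t = 1.63 − 0.53 = 1.1 V.
Since V_DS = 0.73 V < V_ov = 1.1 V, the device is in the triode region.
I_D = k_n [V_ov · V_DS − ½ V_DS²] = 1.3 × [1.1 × 0.73 − 0.5 × 0.73²] = 0.698 mA.

Triode; I_D = 0.698 mA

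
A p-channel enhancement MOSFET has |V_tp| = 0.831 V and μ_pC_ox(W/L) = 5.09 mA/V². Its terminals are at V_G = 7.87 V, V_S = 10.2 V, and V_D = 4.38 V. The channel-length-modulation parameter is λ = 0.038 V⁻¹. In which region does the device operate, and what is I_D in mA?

V_SG = V_S − V_G = 10.2 − 7.87 = 2.33 V; V_SD = V_S − V_D = 10.2 − 4.38 = 5.82 V.
V_ov = V_SG − |V_tp| = 2.33 − 0.831 = 1.5 V.
Since V_SD = 5.82 V ≥ V_ov = 1.5 V, the device is in saturation.
I_D = ½ k_p V_ov² (1 + λ V_SD) = 0.5 × 5.09 × 1.5² × (1 + 0.038 × 5.82) = 6.98 mA.

Saturation; I_D = 6.98 mA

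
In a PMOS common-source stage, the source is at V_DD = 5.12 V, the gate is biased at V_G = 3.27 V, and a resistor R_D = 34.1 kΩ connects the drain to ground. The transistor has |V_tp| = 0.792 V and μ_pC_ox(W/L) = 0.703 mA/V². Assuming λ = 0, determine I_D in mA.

V_SG = V_DD − V_G = 5.12 − 3.27 = 1.85 V, so V_ov = 1.85 − 0.792 = 1.06 V.
Assume saturation: I_D = ½ k_p V_ov² = 0.5 × 0.703 × 1.06² = 0.393 mA, giving V_SD = V_DD − I_D R_D = 5.12 − 0.393 × 34.1 = -8.3 V.
But -8.3 V < V_ov = 1.06 V, so the device is actually in triode.
In triode I_D = k_p[V_ov V_SD − ½ V_SD²] and I_D = (V_DD − V_SD)/R_D. Equating: 12 V_SD² − 26.36 V_SD + 5.12 = 0, giving V_SD = 0.215 V (the root below V_ov).
I_D = (5.12 − 0.215) / 34.1 = 0.144 mA.

I_D = 0.144 mA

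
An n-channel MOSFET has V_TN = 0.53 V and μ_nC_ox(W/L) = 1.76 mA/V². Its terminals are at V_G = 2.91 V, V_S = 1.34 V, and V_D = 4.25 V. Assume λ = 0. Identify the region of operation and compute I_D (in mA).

V_GS = V_G − V_S = 2.91 − 1.34 = 1.57 V; V_DS = V_D − V_S = 4.25 − 1.34 = 2.91 V.
V_ov = V_GS − V_TN = 1.57 − 0.53 = 1.04 V.
Since V_DS = 2.91 V ≥ V_ov = 1.04 V, the device is in saturation.
I_D = ½ k_n V_ov² = 0.5 × 1.76 × 1.04² = 0.952 mA.

Saturation; I_D = 0.952 mA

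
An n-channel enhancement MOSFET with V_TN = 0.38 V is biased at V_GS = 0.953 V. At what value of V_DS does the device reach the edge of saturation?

The boundary between triode and saturation is V_DS = V_GS − V_TN = V_ov.
V_ov = 0.953 − 0.38 = 0.573 V.

V_DS,sat = 0.573 V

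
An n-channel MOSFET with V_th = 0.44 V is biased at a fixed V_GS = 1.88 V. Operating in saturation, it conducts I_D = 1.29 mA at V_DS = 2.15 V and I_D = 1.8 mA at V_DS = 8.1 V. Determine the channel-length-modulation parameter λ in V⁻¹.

With V_GS fixed, I_D ∝ (1 + λ V_DS) in saturation, so I_D2/I_D1 = (1 + λ V_DS2)/(1 + λ V_DS1).
1.8/1.29 = 1.395 = (1 + 8.1 λ)/(1 + 2.15 λ).
Solving: λ (I_D1 V_DS2 − I_D2 V_DS1) = I_D2 − I_D1, so λ = (1.8 − 1.29) / (1.29 × 8.1 − 1.8 × 2.15) = 0.51 / 6.58 = 0.0775 V⁻¹.

λ = 0.0775 V⁻¹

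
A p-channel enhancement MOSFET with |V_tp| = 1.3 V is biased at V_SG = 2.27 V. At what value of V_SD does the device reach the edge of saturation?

V_SD,sat = 0.970 V

The boundary between triode and saturation is V_SD = V_SG − |V_tp| = V_ov.
V_ov = 2.27 − 1.3 = 0.97 V.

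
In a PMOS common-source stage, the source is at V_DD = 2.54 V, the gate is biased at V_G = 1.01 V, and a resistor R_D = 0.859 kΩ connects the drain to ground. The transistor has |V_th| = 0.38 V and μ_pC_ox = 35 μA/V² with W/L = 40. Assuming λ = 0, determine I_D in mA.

V_SG = V_DD − V_G = 2.54 − 1.01 = 1.53 V, so V_ov = 1.53 − 0.38 = 1.15 V.
k_p = μ_pC_ox · (W/L) = 1.4 mA/V².
Assume saturation: I_D = ½ k_p V_ov² = 0.5 × 1.4 × 1.15² = 0.926 mA, giving V_SD = V_DD − I_D R_D = 2.54 − 0.926 × 0.859 = 1.74 V.
V_SD = 1.74 V ≥ V_ov = 1.15 V, confirming saturation.

I_D = 0.926 mA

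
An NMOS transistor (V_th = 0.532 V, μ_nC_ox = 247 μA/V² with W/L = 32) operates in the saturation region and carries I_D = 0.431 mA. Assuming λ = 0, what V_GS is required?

k_n = μ_nC_ox · (W/L) = 7.904 mA/V².
In saturation I_D = ½ k_n (V_GS − V_th)², so V_GS − V_th = √(2 I_D / k_n) = √(2 × 0.431 / 7.904) = 0.33 V.
V_GS = 0.532 + 0.33 = 0.862 V.

V_GS = 0.862 V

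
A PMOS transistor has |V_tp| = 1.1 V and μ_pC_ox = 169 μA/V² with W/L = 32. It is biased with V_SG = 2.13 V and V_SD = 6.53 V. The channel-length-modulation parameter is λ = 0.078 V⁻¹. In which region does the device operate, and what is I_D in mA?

k_p = μ_pC_ox · (W/L) = 5.408 mA/V².
V_ov = V_SG − |V_tp| = 2.13 − 1.1 = 1.03 V.
Since V_SD = 6.53 V ≥ V_ov = 1.03 V, the device is in saturation.
I_D = ½ k_p V_ov² (1 + λ V_SD) = 0.5 × 5.408 × 1.03² × (1 + 0.078 × 6.53) = 4.33 mA.

Saturation; I_D = 4.33 mA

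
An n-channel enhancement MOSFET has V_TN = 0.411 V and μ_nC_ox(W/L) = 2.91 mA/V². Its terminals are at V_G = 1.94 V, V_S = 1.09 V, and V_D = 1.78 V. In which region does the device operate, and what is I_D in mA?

V_GS = V_G − V_S = 1.94 − 1.09 = 0.85 V; V_DS = V_D − V_S = 1.78 − 1.09 = 0.69 V.
V_ov = V_GS − V_TN = 0.85 − 0.411 = 0.439 V.
Since V_DS = 0.69 V ≥ V_ov = 0.439 V, the device is in saturation.
I_D = ½ k_n V_ov² = 0.5 × 2.91 × 0.439² = 0.28 mA.

Saturation; I_D = 0.280 mA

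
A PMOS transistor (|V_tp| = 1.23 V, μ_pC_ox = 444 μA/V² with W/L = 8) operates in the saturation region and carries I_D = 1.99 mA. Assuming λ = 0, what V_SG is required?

k_p = μ_pC_ox · (W/L) = 3.552 mA/V².
In saturation I_D = ½ k_p (V_SG − |V_tp|)², so V_SG − |V_tp| = √(2 I_D / k_p) = √(2 × 1.99 / 3.552) = 1.06 V.
V_SG = 1.23 + 1.06 = 2.29 V.

V_SG = 2.29 V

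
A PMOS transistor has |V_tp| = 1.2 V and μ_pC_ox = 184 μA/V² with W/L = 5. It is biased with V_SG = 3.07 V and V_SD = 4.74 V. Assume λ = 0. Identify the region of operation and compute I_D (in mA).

Saturation; I_D = 1.61 mA

k_p = μ_pC_ox · (W/L) = 0.92 mA/V².
V_ov = V_SG − |V_tp| = 3.07 − 1.2 = 1.87 V.
Since V_SD = 4.74 V ≥ V_ov = 1.87 V, the device is in saturation.
I_D = ½ k_p V_ov² = 0.5 × 0.92 × 1.87² = 1.61 mA.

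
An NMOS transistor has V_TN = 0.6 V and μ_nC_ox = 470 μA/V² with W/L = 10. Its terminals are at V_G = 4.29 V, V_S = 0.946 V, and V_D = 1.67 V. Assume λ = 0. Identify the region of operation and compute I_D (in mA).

V_GS = V_G − V_S = 4.29 − 0.946 = 3.34 V; V_DS = V_D − V_S = 1.67 − 0.946 = 0.724 V.
k_n = μ_nC_ox · (W/L) = 4.7 mA/V².
V_ov = V_GS − V_TN = 3.34 − 0.6 = 2.74 V.
Since V_DS = 0.724 V < V_ov = 2.74 V, the device is in the triode region.
I_D = k_n [V_ov · V_DS − ½ V_DS²] = 4.7 × [2.74 × 0.724 − 0.5 × 0.724²] = 8.11 mA.

Triode; I_D = 8.11 mA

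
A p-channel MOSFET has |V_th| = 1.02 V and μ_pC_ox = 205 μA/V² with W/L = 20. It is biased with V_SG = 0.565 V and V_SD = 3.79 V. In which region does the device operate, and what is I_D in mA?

Cutoff; I_D = 0 mA

V_SG = 0.565 V < |V_th| = 1.02 V, so the transistor is in cutoff.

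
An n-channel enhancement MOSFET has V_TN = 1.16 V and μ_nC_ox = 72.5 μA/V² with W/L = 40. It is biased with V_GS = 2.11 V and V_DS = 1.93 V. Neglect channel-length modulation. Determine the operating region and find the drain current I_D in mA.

Saturation; I_D = 1.31 mA

k_n = μ_nC_ox · (W/L) = 2.9 mA/V².
V_ov = V_GS − V_TN = 2.11 − 1.16 = 0.95 V.
Since V_DS = 1.93 V ≥ V_ov = 0.95 V, the device is in saturation.
I_D = ½ k_n V_ov² = 0.5 × 2.9 × 0.95² = 1.31 mA.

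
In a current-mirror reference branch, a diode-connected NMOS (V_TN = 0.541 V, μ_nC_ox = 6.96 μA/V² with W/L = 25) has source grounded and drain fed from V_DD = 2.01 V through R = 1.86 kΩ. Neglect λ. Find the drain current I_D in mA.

With gate tied to drain, V_GS = V_DS ≥ V_GS − V_TN, so the device is in saturation.
k_n = μ_nC_ox · (W/L) = 0.174 mA/V².
KCL at the drain: ½ k_n (V_GS − V_TN)² = (V_DD − V_GS)/R.
Let x = V_GS − 0.541. Then 0.162 x² + x − 1.469 = 0, giving x = 1.23 V (positive root), so V_GS = 1.77 V.
I_D = (V_DD − V_GS)/R = (2.01 − 1.77) / 1.86 = 0.131 mA.

I_D = 0.131 mA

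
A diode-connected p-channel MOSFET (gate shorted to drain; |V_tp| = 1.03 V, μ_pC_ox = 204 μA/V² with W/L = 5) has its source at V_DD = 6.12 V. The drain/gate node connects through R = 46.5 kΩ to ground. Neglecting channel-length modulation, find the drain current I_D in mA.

With gate tied to drain, V_SG = V_SD ≥ V_SG − |V_tp|, so the device is in saturation.
k_p = μ_pC_ox · (W/L) = 1.02 mA/V².
KCL at the drain: ½ k_p (V_SG − |V_tp|)² = (V_DD − V_SG)/R.
Let x = V_SG − 1.03. Then 23.7 x² + x − 5.09 = 0, giving x = 0.443 V (positive root), so V_SG = 1.47 V.
I_D = (V_DD − V_SG)/R = (6.12 − 1.47) / 46.5 = 0.0999 mA.

I_D = 0.0999 mA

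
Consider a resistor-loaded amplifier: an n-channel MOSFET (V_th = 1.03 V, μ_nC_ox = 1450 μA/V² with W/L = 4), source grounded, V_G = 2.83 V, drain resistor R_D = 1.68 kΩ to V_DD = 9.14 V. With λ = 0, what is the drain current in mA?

V_GS = V_G = 2.83 V, so V_ov = 2.83 − 1.03 = 1.8 V.
k_n = μ_nC_ox · (W/L) = 5.8 mA/V².
Assume saturation: I_D = ½ k_n V_ov² = 0.5 × 5.8 × 1.8² = 9.4 mA, giving V_DS = V_DD − I_D R_D = 9.14 − 9.4 × 1.68 = -6.65 V.
But -6.65 V < V_ov = 1.8 V, so the device is actually in triode.
In triode I_D = k_n[V_ov V_DS − ½ V_DS²] and I_D = (V_DD − V_DS)/R_D. Equating: 4.87 V_DS² − 18.54 V_DS + 9.14 = 0, giving V_DS = 0.582 V (the root below V_ov).
I_D = (9.14 − 0.582) / 1.68 = 5.09 mA.

I_D = 5.09 mA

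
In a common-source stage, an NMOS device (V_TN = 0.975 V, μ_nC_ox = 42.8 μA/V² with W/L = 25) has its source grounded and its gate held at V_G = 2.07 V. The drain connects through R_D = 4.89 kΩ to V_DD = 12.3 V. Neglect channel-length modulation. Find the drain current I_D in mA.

V_GS = V_G = 2.07 V, so V_ov = 2.07 − 0.975 = 1.09 V.
k_n = μ_nC_ox · (W/L) = 1.07 mA/V².
Assume saturation: I_D = ½ k_n V_ov² = 0.5 × 1.07 × 1.09² = 0.641 mA, giving V_DS = V_DD − I_D R_D = 12.3 − 0.641 × 4.89 = 9.16 V.
V_DS = 9.16 V ≥ V_ov = 1.09 V, confirming saturation.

I_D = 0.641 mA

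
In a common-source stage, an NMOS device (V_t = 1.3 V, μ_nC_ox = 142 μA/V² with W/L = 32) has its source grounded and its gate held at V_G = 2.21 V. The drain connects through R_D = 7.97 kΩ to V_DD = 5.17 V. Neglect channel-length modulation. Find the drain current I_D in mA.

I_D = 0.628 mA

V_GS = V_G = 2.21 V, so V_ov = 2.21 − 1.3 = 0.91 V.
k_n = μ_nC_ox · (W/L) = 4.544 mA/V².
Assume saturation: I_D = ½ k_n V_ov² = 0.5 × 4.544 × 0.91² = 1.88 mA, giving V_DS = V_DD − I_D R_D = 5.17 − 1.88 × 7.97 = -9.83 V.
But -9.83 V < V_ov = 0.91 V, so the device is actually in triode.
In triode I_D = k_n[V_ov V_DS − ½ V_DS²] and I_D = (V_DD − V_DS)/R_D. Equating: 18.1 V_DS² − 33.96 V_DS + 5.17 = 0, giving V_DS = 0.167 V (the root below V_ov).
I_D = (5.17 − 0.167) / 7.97 = 0.628 mA.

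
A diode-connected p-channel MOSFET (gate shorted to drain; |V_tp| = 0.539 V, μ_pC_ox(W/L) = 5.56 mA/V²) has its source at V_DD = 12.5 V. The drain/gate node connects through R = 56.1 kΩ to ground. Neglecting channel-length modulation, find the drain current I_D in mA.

With gate tied to drain, V_SG = V_SD ≥ V_SG − |V_tp|, so the device is in saturation.
KCL at the drain: ½ k_p (V_SG − |V_tp|)² = (V_DD − V_SG)/R.
Let x = V_SG − 0.539. Then 156 x² + x − 11.96 = 0, giving x = 0.274 V (positive root), so V_SG = 0.813 V.
I_D = (V_DD − V_SG)/R = (12.5 − 0.813) / 56.1 = 0.208 mA.

I_D = 0.208 mA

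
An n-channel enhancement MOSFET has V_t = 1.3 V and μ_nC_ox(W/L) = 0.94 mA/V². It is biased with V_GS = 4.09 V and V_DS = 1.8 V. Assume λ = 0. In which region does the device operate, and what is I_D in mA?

Triode; I_D = 3.20 mA

V_ov = V_GS − V_t = 4.09 − 1.3 = 2.79 V.
Since V_DS = 1.8 V < V_ov = 2.79 V, the device is in the triode region.
I_D = k_n [V_ov · V_DS − ½ V_DS²] = 0.94 × [2.79 × 1.8 − 0.5 × 1.8²] = 3.2 mA.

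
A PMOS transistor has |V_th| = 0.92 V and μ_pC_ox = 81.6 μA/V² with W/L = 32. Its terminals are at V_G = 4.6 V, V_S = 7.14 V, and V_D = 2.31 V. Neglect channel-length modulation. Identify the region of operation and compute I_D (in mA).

Saturation; I_D = 3.43 mA

V_SG = V_S − V_G = 7.14 − 4.6 = 2.54 V; V_SD = V_S − V_D = 7.14 − 2.31 = 4.83 V.
k_p = μ_pC_ox · (W/L) = 2.611 mA/V².
V_ov = V_SG − |V_th| = 2.54 − 0.92 = 1.62 V.
Since V_SD = 4.83 V ≥ V_ov = 1.62 V, the device is in saturation.
I_D = ½ k_p V_ov² = 0.5 × 2.611 × 1.62² = 3.43 mA.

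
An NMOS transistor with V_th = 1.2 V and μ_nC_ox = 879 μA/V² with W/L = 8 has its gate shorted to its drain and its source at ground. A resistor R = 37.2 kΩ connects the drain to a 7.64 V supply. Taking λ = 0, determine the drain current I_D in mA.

I_D = 0.167 mA

With gate tied to drain, V_GS = V_DS ≥ V_GS − V_th, so the device is in saturation.
k_n = μ_nC_ox · (W/L) = 7.032 mA/V².
KCL at the drain: ½ k_n (V_GS − V_th)² = (V_DD − V_GS)/R.
Let x = V_GS − 1.2. Then 131 x² + x − 6.44 = 0, giving x = 0.218 V (positive root), so V_GS = 1.42 V.
I_D = (V_DD − V_GS)/R = (7.64 − 1.42) / 37.2 = 0.167 mA.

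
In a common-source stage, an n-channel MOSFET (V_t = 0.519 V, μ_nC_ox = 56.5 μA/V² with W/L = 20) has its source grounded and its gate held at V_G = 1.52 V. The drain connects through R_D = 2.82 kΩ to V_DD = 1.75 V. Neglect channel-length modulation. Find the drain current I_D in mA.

I_D = 0.436 mA

V_GS = V_G = 1.52 V, so V_ov = 1.52 − 0.519 = 1 V.
k_n = μ_nC_ox · (W/L) = 1.13 mA/V².
Assume saturation: I_D = ½ k_n V_ov² = 0.5 × 1.13 × 1² = 0.566 mA, giving V_DS = V_DD − I_D R_D = 1.75 − 0.566 × 2.82 = 0.154 V.
But 0.154 V < V_ov = 1 V, so the device is actually in triode.
In triode I_D = k_n[V_ov V_DS − ½ V_DS²] and I_D = (V_DD − V_DS)/R_D. Equating: 1.59 V_DS² − 4.19 V_DS + 1.75 = 0, giving V_DS = 0.521 V (the root below V_ov).
I_D = (1.75 − 0.521) / 2.82 = 0.436 mA.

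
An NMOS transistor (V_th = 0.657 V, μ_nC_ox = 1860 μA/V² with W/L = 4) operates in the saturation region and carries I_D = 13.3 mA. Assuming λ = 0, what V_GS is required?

V_GS = 2.55 V

k_n = μ_nC_ox · (W/L) = 7.44 mA/V².
In saturation I_D = ½ k_n (V_GS − V_th)², so V_GS − V_th = √(2 I_D / k_n) = √(2 × 13.3 / 7.44) = 1.89 V.
V_GS = 0.657 + 1.89 = 2.55 V.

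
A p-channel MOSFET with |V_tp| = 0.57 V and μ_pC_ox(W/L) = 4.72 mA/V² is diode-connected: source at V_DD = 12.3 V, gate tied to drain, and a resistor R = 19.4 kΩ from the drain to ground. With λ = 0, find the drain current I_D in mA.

With gate tied to drain, V_SG = V_SD ≥ V_SG − |V_tp|, so the device is in saturation.
KCL at the drain: ½ k_p (V_SG − |V_tp|)² = (V_DD − V_SG)/R.
Let x = V_SG − 0.57. Then 45.8 x² + x − 11.73 = 0, giving x = 0.495 V (positive root), so V_SG = 1.07 V.
I_D = (V_DD − V_SG)/R = (12.3 − 1.07) / 19.4 = 0.579 mA.

I_D = 0.579 mA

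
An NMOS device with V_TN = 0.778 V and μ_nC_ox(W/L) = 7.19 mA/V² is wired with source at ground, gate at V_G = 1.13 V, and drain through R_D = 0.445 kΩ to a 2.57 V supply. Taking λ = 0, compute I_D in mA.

V_GS = V_G = 1.13 V, so V_ov = 1.13 − 0.778 = 0.352 V.
Assume saturation: I_D = ½ k_n V_ov² = 0.5 × 7.19 × 0.352² = 0.445 mA, giving V_DS = V_DD − I_D R_D = 2.57 − 0.445 × 0.445 = 2.37 V.
V_DS = 2.37 V ≥ V_ov = 0.352 V, confirming saturation.

I_D = 0.445 mA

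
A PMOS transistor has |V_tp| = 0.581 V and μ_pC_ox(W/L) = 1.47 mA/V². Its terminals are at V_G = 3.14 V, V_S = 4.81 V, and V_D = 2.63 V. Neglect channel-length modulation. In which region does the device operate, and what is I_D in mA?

Saturation; I_D = 0.872 mA

V_SG = V_S − V_G = 4.81 − 3.14 = 1.67 V; V_SD = V_S − V_D = 4.81 − 2.63 = 2.18 V.
V_ov = V_SG − |V_tp| = 1.67 − 0.581 = 1.09 V.
Since V_SD = 2.18 V ≥ V_ov = 1.09 V, the device is in saturation.
I_D = ½ k_p V_ov² = 0.5 × 1.47 × 1.09² = 0.872 mA.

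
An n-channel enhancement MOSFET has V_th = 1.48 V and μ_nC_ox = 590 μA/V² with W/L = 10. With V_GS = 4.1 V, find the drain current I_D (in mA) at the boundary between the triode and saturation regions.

I_D = 20.2 mA

At the boundary V_DS = V_ov = V_GS − V_th = 4.1 − 1.48 = 2.62 V.
k_n = μ_nC_ox · (W/L) = 5.9 mA/V².
I_D = ½ k_n V_ov² = 0.5 × 5.9 × 2.62² = 20.2 mA.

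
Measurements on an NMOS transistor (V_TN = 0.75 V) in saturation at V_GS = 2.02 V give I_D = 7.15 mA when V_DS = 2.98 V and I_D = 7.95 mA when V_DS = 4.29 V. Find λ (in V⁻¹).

With V_GS fixed, I_D ∝ (1 + λ V_DS) in saturation, so I_D2/I_D1 = (1 + λ V_DS2)/(1 + λ V_DS1).
7.95/7.15 = 1.112 = (1 + 4.29 λ)/(1 + 2.98 λ).
Solving: λ (I_D1 V_DS2 − I_D2 V_DS1) = I_D2 − I_D1, so λ = (7.95 − 7.15) / (7.15 × 4.29 − 7.95 × 2.98) = 0.8 / 6.98 = 0.115 V⁻¹.

λ = 0.115 V⁻¹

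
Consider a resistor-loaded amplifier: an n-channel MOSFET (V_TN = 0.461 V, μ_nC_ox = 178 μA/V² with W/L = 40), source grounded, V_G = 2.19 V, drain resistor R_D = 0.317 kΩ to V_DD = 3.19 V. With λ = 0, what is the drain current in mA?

V_GS = V_G = 2.19 V, so V_ov = 2.19 − 0.461 = 1.73 V.
k_n = μ_nC_ox · (W/L) = 7.12 mA/V².
Assume saturation: I_D = ½ k_n V_ov² = 0.5 × 7.12 × 1.73² = 10.6 mA, giving V_DS = V_DD − I_D R_D = 3.19 − 10.6 × 0.317 = -0.184 V.
But -0.184 V < V_ov = 1.73 V, so the device is actually in triode.
In triode I_D = k_n[V_ov V_DS − ½ V_DS²] and I_D = (V_DD − V_DS)/R_D. Equating: 1.13 V_DS² − 4.902 V_DS + 3.19 = 0, giving V_DS = 0.797 V (the root below V_ov).
I_D = (3.19 − 0.797) / 0.317 = 7.55 mA.

I_D = 7.55 mA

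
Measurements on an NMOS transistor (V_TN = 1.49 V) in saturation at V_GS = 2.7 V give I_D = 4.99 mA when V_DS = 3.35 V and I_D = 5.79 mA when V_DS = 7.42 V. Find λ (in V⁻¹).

λ = 0.0454 V⁻¹

With V_GS fixed, I_D ∝ (1 + λ V_DS) in saturation, so I_D2/I_D1 = (1 + λ V_DS2)/(1 + λ V_DS1).
5.79/4.99 = 1.16 = (1 + 7.42 λ)/(1 + 3.35 λ).
Solving: λ (I_D1 V_DS2 − I_D2 V_DS1) = I_D2 − I_D1, so λ = (5.79 − 4.99) / (4.99 × 7.42 − 5.79 × 3.35) = 0.8 / 17.6 = 0.0454 V⁻¹.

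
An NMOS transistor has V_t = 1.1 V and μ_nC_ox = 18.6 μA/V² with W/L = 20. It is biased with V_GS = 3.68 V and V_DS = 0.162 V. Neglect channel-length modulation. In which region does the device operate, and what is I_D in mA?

Triode; I_D = 0.151 mA

k_n = μ_nC_ox · (W/L) = 0.372 mA/V².
V_ov = V_GS − V_t = 3.68 − 1.1 = 2.58 V.
Since V_DS = 0.162 V < V_ov = 2.58 V, the device is in the triode region.
I_D = k_n [V_ov · V_DS − ½ V_DS²] = 0.372 × [2.58 × 0.162 − 0.5 × 0.162²] = 0.151 mA.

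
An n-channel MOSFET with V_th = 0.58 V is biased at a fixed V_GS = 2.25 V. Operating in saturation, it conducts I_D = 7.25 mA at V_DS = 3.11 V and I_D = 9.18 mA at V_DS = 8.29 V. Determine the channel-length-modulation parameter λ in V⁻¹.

With V_GS fixed, I_D ∝ (1 + λ V_DS) in saturation, so I_D2/I_D1 = (1 + λ V_DS2)/(1 + λ V_DS1).
9.18/7.25 = 1.266 = (1 + 8.29 λ)/(1 + 3.11 λ).
Solving: λ (I_D1 V_DS2 − I_D2 V_DS1) = I_D2 − I_D1, so λ = (9.18 − 7.25) / (7.25 × 8.29 − 9.18 × 3.11) = 1.93 / 31.6 = 0.0612 V⁻¹.

λ = 0.0612 V⁻¹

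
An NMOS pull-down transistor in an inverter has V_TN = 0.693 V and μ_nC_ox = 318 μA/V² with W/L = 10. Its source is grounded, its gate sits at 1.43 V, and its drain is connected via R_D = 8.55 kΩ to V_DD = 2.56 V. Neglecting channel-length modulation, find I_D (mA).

I_D = 0.284 mA

V_GS = V_G = 1.43 V, so V_ov = 1.43 − 0.693 = 0.737 V.
k_n = μ_nC_ox · (W/L) = 3.18 mA/V².
Assume saturation: I_D = ½ k_n V_ov² = 0.5 × 3.18 × 0.737² = 0.864 mA, giving V_DS = V_DD − I_D R_D = 2.56 − 0.864 × 8.55 = -4.82 V.
But -4.82 V < V_ov = 0.737 V, so the device is actually in triode.
In triode I_D = k_n[V_ov V_DS − ½ V_DS²] and I_D = (V_DD − V_DS)/R_D. Equating: 13.6 V_DS² − 21.04 V_DS + 2.56 = 0, giving V_DS = 0.133 V (the root below V_ov).
I_D = (2.56 − 0.133) / 8.55 = 0.284 mA.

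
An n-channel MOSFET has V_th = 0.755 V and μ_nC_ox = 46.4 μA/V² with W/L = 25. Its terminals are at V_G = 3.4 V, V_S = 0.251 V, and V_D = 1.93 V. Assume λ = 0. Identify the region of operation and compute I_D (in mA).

V_GS = V_G − V_S = 3.4 − 0.251 = 3.15 V; V_DS = V_D − V_S = 1.93 − 0.251 = 1.68 V.
k_n = μ_nC_ox · (W/L) = 1.16 mA/V².
V_ov = V_GS − V_th = 3.15 − 0.755 = 2.39 V.
Since V_DS = 1.68 V < V_ov = 2.39 V, the device is in the triode region.
I_D = k_n [V_ov · V_DS − ½ V_DS²] = 1.16 × [2.39 × 1.68 − 0.5 × 1.68²] = 3.03 mA.

Triode; I_D = 3.03 mA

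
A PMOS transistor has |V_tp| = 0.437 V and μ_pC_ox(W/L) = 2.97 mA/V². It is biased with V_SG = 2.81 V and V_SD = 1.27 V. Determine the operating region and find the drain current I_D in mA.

V_ov = V_SG − |V_tp| = 2.81 − 0.437 = 2.37 V.
Since V_SD = 1.27 V < V_ov = 2.37 V, the device is in the triode region.
I_D = k_p [V_ov · V_SD − ½ V_SD²] = 2.97 × [2.37 × 1.27 − 0.5 × 1.27²] = 6.56 mA.

Triode; I_D = 6.56 mA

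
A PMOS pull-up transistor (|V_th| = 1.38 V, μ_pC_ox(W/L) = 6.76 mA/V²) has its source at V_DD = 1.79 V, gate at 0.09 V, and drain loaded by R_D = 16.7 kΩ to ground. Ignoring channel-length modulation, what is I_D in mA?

I_D = 0.104 mA

V_SG = V_DD − V_G = 1.79 − 0.09 = 1.7 V, so V_ov = 1.7 − 1.38 = 0.32 V.
Assume saturation: I_D = ½ k_p V_ov² = 0.5 × 6.76 × 0.32² = 0.346 mA, giving V_SD = V_DD − I_D R_D = 1.79 − 0.346 × 16.7 = -3.99 V.
But -3.99 V < V_ov = 0.32 V, so the device is actually in triode.
In triode I_D = k_p[V_ov V_SD − ½ V_SD²] and I_D = (V_DD − V_SD)/R_D. Equating: 56.4 V_SD² − 37.13 V_SD + 1.79 = 0, giving V_SD = 0.0524 V (the root below V_ov).
I_D = (1.79 − 0.0524) / 16.7 = 0.104 mA.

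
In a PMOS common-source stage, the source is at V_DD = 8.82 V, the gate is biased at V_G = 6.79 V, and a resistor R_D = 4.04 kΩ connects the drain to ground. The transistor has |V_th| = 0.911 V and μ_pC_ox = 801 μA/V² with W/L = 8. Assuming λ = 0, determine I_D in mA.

I_D = 2.10 mA

V_SG = V_DD − V_G = 8.82 − 6.79 = 2.03 V, so V_ov = 2.03 − 0.911 = 1.12 V.
k_p = μ_pC_ox · (W/L) = 6.408 mA/V².
Assume saturation: I_D = ½ k_p V_ov² = 0.5 × 6.408 × 1.12² = 4.01 mA, giving V_SD = V_DD − I_D R_D = 8.82 − 4.01 × 4.04 = -7.39 V.
But -7.39 V < V_ov = 1.12 V, so the device is actually in triode.
In triode I_D = k_p[V_ov V_SD − ½ V_SD²] and I_D = (V_DD − V_SD)/R_D. Equating: 12.9 V_SD² − 29.97 V_SD + 8.82 = 0, giving V_SD = 0.346 V (the root below V_ov).
I_D = (8.82 − 0.346) / 4.04 = 2.1 mA.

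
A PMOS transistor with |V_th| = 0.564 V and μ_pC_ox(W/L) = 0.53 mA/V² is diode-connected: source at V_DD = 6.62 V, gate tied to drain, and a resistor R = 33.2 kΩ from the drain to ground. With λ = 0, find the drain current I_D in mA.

I_D = 0.159 mA

With gate tied to drain, V_SG = V_SD ≥ V_SG − |V_th|, so the device is in saturation.
KCL at the drain: ½ k_p (V_SG − |V_th|)² = (V_DD − V_SG)/R.
Let x = V_SG − 0.564. Then 8.8 x² + x − 6.056 = 0, giving x = 0.775 V (positive root), so V_SG = 1.34 V.
I_D = (V_DD − V_SG)/R = (6.62 − 1.34) / 33.2 = 0.159 mA.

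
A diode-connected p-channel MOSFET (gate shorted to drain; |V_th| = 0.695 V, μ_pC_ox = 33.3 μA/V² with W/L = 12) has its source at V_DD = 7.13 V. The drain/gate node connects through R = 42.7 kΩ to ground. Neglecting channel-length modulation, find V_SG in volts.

With gate tied to drain, V_SG = V_SD ≥ V_SG − |V_th|, so the device is in saturation.
k_p = μ_pC_ox · (W/L) = 0.3996 mA/V².
KCL at the drain: ½ k_p (V_SG − |V_th|)² = (V_DD − V_SG)/R.
Let x = V_SG − 0.695. Then 8.53 x² + x − 6.435 = 0, giving x = 0.812 V (positive root), so V_SG = 1.51 V.
I_D = (V_DD − V_SG)/R = (7.13 − 1.51) / 42.7 = 0.132 mA.

V_SG = 1.51 V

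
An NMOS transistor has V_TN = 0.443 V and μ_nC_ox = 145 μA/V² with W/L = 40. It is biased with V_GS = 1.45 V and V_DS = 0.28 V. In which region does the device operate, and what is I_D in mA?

k_n = μ_nC_ox · (W/L) = 5.8 mA/V².
V_ov = V_GS − V_TN = 1.45 − 0.443 = 1.01 V.
Since V_DS = 0.28 V < V_ov = 1.01 V, the device is in the triode region.
I_D = k_n [V_ov · V_DS − ½ V_DS²] = 5.8 × [1.01 × 0.28 − 0.5 × 0.28²] = 1.41 mA.

Triode; I_D = 1.41 mA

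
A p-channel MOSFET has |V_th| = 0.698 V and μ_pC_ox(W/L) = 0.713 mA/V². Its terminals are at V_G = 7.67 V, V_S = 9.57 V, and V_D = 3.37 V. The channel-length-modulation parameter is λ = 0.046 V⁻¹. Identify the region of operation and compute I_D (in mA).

Saturation; I_D = 0.662 mA

V_SG = V_S − V_G = 9.57 − 7.67 = 1.9 V; V_SD = V_S − V_D = 9.57 − 3.37 = 6.2 V.
V_ov = V_SG − |V_th| = 1.9 − 0.698 = 1.2 V.
Since V_SD = 6.2 V ≥ V_ov = 1.2 V, the device is in saturation.
I_D = ½ k_p V_ov² (1 + λ V_SD) = 0.5 × 0.713 × 1.2² × (1 + 0.046 × 6.2) = 0.662 mA.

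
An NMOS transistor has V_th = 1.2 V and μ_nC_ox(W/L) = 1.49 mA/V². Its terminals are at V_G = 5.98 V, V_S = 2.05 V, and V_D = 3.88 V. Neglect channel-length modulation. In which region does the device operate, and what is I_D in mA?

V_GS = V_G − V_S = 5.98 − 2.05 = 3.93 V; V_DS = V_D − V_S = 3.88 − 2.05 = 1.83 V.
V_ov = V_GS − V_th = 3.93 − 1.2 = 2.73 V.
Since V_DS = 1.83 V < V_ov = 2.73 V, the device is in the triode region.
I_D = k_n [V_ov · V_DS − ½ V_DS²] = 1.49 × [2.73 × 1.83 − 0.5 × 1.83²] = 4.95 mA.

Triode; I_D = 4.95 mA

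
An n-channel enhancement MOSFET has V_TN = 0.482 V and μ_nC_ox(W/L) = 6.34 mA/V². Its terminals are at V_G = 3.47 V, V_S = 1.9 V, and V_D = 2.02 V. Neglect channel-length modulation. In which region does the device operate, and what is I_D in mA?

V_GS = V_G − V_S = 3.47 − 1.9 = 1.57 V; V_DS = V_D − V_S = 2.02 − 1.9 = 0.12 V.
V_ov = V_GS − V_TN = 1.57 − 0.482 = 1.09 V.
Since V_DS = 0.12 V < V_ov = 1.09 V, the device is in the triode region.
I_D = k_n [V_ov · V_DS − ½ V_DS²] = 6.34 × [1.09 × 0.12 − 0.5 × 0.12²] = 0.782 mA.

Triode; I_D = 0.782 mA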